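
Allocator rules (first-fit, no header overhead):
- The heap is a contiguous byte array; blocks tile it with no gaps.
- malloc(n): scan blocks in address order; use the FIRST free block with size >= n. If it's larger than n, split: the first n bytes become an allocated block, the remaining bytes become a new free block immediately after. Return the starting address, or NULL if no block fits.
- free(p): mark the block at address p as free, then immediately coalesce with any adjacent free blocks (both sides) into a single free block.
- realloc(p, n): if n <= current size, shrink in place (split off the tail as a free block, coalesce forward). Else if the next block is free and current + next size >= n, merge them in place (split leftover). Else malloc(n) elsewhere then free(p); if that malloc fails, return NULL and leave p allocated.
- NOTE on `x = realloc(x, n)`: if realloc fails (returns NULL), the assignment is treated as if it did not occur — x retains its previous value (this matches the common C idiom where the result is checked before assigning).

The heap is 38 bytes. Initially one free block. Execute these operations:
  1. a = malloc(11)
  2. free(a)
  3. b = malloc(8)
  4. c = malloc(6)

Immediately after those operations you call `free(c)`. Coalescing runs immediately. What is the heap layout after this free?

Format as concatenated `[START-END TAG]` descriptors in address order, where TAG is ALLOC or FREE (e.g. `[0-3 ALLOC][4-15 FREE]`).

Answer: [0-7 ALLOC][8-37 FREE]

Derivation:
Op 1: a = malloc(11) -> a = 0; heap: [0-10 ALLOC][11-37 FREE]
Op 2: free(a) -> (freed a); heap: [0-37 FREE]
Op 3: b = malloc(8) -> b = 0; heap: [0-7 ALLOC][8-37 FREE]
Op 4: c = malloc(6) -> c = 8; heap: [0-7 ALLOC][8-13 ALLOC][14-37 FREE]
free(c): c = 8 -> block [8-13 ALLOC]; mark free, coalesce with adjacent free neighbors -> [0-7 ALLOC][8-37 FREE]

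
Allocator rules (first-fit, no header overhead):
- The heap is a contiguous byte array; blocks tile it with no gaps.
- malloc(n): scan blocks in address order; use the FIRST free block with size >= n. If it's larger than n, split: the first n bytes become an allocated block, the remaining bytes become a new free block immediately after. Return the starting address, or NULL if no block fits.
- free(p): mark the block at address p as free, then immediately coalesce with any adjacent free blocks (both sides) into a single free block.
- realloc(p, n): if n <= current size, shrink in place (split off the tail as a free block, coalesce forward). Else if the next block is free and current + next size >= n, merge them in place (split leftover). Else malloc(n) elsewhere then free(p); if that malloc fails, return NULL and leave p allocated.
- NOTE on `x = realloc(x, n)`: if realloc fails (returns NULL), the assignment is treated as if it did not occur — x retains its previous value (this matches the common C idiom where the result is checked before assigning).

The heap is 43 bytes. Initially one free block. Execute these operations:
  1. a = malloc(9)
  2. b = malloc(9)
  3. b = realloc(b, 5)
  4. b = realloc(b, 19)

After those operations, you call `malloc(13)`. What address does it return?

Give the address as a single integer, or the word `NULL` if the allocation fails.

Answer: 28

Derivation:
Op 1: a = malloc(9) -> a = 0; heap: [0-8 ALLOC][9-42 FREE]
Op 2: b = malloc(9) -> b = 9; heap: [0-8 ALLOC][9-17 ALLOC][18-42 FREE]
Op 3: b = realloc(b, 5) -> b = 9; heap: [0-8 ALLOC][9-13 ALLOC][14-42 FREE]
Op 4: b = realloc(b, 19) -> b = 9; heap: [0-8 ALLOC][9-27 ALLOC][28-42 FREE]
malloc(13): first-fit scan over [0-8 ALLOC][9-27 ALLOC][28-42 FREE] -> 28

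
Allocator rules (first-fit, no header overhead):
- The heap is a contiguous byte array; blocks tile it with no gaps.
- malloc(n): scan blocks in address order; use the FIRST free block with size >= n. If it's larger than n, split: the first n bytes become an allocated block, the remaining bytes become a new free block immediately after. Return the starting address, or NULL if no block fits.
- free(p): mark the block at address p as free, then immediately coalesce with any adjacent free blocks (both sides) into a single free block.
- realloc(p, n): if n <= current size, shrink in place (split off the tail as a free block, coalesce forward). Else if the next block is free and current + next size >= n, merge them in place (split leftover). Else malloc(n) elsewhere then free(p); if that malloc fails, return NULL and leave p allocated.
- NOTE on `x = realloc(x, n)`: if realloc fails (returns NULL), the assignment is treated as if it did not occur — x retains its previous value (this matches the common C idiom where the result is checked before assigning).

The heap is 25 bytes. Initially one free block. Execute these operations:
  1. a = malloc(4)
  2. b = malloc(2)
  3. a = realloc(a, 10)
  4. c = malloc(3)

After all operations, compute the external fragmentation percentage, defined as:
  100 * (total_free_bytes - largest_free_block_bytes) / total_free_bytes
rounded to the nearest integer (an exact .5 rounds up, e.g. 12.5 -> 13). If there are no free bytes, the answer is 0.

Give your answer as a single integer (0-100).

Op 1: a = malloc(4) -> a = 0; heap: [0-3 ALLOC][4-24 FREE]
Op 2: b = malloc(2) -> b = 4; heap: [0-3 ALLOC][4-5 ALLOC][6-24 FREE]
Op 3: a = realloc(a, 10) -> a = 6; heap: [0-3 FREE][4-5 ALLOC][6-15 ALLOC][16-24 FREE]
Op 4: c = malloc(3) -> c = 0; heap: [0-2 ALLOC][3-3 FREE][4-5 ALLOC][6-15 ALLOC][16-24 FREE]
Free blocks: [1 9] total_free=10 largest=9 -> 100*(10-9)/10 = 100/10 = 10

Answer: 10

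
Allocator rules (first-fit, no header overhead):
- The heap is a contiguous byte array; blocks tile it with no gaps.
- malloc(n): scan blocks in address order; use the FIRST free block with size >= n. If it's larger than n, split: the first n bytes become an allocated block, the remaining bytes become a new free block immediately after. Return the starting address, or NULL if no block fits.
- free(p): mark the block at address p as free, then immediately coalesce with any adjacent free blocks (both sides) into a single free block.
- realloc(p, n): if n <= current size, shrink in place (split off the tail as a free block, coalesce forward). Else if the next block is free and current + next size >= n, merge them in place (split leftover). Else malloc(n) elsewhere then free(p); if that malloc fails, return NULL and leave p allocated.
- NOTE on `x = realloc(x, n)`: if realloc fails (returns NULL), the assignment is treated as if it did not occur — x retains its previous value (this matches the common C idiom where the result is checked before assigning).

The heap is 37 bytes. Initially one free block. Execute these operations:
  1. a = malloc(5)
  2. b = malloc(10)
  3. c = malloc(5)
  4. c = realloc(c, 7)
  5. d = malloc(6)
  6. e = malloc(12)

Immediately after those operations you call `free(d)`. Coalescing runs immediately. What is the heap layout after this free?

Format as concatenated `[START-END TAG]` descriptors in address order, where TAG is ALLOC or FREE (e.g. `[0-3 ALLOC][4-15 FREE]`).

Op 1: a = malloc(5) -> a = 0; heap: [0-4 ALLOC][5-36 FREE]
Op 2: b = malloc(10) -> b = 5; heap: [0-4 ALLOC][5-14 ALLOC][15-36 FREE]
Op 3: c = malloc(5) -> c = 15; heap: [0-4 ALLOC][5-14 ALLOC][15-19 ALLOC][20-36 FREE]
Op 4: c = realloc(c, 7) -> c = 15; heap: [0-4 ALLOC][5-14 ALLOC][15-21 ALLOC][22-36 FREE]
Op 5: d = malloc(6) -> d = 22; heap: [0-4 ALLOC][5-14 ALLOC][15-21 ALLOC][22-27 ALLOC][28-36 FREE]
Op 6: e = malloc(12) -> e = NULL; heap: [0-4 ALLOC][5-14 ALLOC][15-21 ALLOC][22-27 ALLOC][28-36 FREE]
free(d): d = 22 -> block [22-27 ALLOC]; mark free, coalesce with adjacent free neighbors -> [0-4 ALLOC][5-14 ALLOC][15-21 ALLOC][22-36 FREE]

Answer: [0-4 ALLOC][5-14 ALLOC][15-21 ALLOC][22-36 FREE]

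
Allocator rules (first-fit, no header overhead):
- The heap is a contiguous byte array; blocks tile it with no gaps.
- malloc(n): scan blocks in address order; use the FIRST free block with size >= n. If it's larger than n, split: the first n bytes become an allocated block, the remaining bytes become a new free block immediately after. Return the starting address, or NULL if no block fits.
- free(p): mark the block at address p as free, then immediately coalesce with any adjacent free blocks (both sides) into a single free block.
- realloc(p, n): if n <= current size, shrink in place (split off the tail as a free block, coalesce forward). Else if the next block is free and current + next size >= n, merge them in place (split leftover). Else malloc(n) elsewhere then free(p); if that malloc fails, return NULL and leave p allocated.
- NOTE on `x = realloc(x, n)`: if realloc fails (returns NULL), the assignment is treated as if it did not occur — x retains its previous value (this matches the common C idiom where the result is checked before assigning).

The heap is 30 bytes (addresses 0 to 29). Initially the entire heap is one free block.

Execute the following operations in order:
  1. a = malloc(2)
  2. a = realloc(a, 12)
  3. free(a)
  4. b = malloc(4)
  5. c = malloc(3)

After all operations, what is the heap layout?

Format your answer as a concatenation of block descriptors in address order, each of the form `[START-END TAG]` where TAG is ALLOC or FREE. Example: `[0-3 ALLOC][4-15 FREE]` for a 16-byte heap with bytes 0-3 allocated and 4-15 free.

Answer: [0-3 ALLOC][4-6 ALLOC][7-29 FREE]

Derivation:
Op 1: a = malloc(2) -> a = 0; heap: [0-1 ALLOC][2-29 FREE]
Op 2: a = realloc(a, 12) -> a = 0; heap: [0-11 ALLOC][12-29 FREE]
Op 3: free(a) -> (freed a); heap: [0-29 FREE]
Op 4: b = malloc(4) -> b = 0; heap: [0-3 ALLOC][4-29 FREE]
Op 5: c = malloc(3) -> c = 4; heap: [0-3 ALLOC][4-6 ALLOC][7-29 FREE]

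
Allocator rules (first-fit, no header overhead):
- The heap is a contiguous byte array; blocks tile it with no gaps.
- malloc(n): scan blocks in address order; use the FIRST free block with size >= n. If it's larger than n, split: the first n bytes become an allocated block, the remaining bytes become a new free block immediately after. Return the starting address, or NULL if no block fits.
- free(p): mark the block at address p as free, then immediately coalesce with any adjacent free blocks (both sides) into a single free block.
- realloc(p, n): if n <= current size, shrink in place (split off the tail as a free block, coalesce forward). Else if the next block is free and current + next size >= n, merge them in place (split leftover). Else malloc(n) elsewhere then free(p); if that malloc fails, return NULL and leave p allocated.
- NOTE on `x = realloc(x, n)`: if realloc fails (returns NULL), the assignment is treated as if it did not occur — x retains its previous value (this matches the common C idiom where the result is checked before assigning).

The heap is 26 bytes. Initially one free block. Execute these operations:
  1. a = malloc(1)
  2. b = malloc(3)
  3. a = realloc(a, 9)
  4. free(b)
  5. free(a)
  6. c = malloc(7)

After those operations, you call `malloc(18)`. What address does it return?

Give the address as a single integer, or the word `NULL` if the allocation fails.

Op 1: a = malloc(1) -> a = 0; heap: [0-0 ALLOC][1-25 FREE]
Op 2: b = malloc(3) -> b = 1; heap: [0-0 ALLOC][1-3 ALLOC][4-25 FREE]
Op 3: a = realloc(a, 9) -> a = 4; heap: [0-0 FREE][1-3 ALLOC][4-12 ALLOC][13-25 FREE]
Op 4: free(b) -> (freed b); heap: [0-3 FREE][4-12 ALLOC][13-25 FREE]
Op 5: free(a) -> (freed a); heap: [0-25 FREE]
Op 6: c = malloc(7) -> c = 0; heap: [0-6 ALLOC][7-25 FREE]
malloc(18): first-fit scan over [0-6 ALLOC][7-25 FREE] -> 7

Answer: 7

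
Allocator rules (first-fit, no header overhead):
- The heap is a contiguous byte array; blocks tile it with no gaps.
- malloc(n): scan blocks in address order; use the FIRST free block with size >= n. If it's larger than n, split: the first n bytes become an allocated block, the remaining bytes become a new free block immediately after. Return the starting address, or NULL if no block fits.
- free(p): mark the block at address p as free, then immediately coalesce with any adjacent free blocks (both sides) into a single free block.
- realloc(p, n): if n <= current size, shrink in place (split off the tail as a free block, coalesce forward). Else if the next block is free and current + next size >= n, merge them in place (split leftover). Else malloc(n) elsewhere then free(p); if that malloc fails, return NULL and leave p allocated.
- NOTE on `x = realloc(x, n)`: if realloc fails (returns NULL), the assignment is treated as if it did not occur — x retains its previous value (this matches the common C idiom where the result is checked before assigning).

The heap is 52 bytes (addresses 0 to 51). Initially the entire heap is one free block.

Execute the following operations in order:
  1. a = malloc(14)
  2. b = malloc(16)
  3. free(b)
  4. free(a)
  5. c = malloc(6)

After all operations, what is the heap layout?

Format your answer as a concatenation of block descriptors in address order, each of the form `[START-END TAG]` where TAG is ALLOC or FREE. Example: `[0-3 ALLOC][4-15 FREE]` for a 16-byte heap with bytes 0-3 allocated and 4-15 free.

Answer: [0-5 ALLOC][6-51 FREE]

Derivation:
Op 1: a = malloc(14) -> a = 0; heap: [0-13 ALLOC][14-51 FREE]
Op 2: b = malloc(16) -> b = 14; heap: [0-13 ALLOC][14-29 ALLOC][30-51 FREE]
Op 3: free(b) -> (freed b); heap: [0-13 ALLOC][14-51 FREE]
Op 4: free(a) -> (freed a); heap: [0-51 FREE]
Op 5: c = malloc(6) -> c = 0; heap: [0-5 ALLOC][6-51 FREE]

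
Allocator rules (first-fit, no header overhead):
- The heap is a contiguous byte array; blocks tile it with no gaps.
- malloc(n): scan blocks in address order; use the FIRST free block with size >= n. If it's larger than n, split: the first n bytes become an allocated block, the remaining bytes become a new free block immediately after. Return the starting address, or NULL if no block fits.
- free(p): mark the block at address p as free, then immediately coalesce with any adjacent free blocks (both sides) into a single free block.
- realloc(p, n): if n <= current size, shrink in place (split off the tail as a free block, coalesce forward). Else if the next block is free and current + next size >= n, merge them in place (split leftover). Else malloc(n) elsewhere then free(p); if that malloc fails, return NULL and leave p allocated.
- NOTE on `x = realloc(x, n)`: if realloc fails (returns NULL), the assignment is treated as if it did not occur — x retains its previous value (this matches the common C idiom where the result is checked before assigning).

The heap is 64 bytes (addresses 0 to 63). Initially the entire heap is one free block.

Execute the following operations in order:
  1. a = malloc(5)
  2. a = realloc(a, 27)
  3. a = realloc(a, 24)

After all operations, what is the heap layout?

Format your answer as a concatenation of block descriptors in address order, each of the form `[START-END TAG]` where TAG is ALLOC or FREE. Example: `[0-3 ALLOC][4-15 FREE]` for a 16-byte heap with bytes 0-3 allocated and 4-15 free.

Answer: [0-23 ALLOC][24-63 FREE]

Derivation:
Op 1: a = malloc(5) -> a = 0; heap: [0-4 ALLOC][5-63 FREE]
Op 2: a = realloc(a, 27) -> a = 0; heap: [0-26 ALLOC][27-63 FREE]
Op 3: a = realloc(a, 24) -> a = 0; heap: [0-23 ALLOC][24-63 FREE]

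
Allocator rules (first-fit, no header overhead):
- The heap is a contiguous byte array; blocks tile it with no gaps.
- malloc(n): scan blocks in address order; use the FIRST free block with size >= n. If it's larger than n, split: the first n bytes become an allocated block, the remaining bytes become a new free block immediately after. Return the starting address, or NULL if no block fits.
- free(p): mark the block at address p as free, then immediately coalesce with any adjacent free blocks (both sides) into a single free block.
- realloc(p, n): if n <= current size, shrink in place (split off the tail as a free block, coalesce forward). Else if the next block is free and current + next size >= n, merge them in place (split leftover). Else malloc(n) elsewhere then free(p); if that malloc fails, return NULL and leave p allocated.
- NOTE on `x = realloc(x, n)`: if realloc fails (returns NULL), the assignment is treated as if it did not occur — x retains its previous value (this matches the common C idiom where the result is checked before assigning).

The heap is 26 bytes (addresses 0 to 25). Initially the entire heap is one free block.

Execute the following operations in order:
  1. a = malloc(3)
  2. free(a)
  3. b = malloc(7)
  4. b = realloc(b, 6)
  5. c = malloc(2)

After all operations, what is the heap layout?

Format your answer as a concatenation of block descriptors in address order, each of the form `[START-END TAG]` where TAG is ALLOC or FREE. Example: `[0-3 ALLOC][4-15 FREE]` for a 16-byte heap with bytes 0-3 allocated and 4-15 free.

Answer: [0-5 ALLOC][6-7 ALLOC][8-25 FREE]

Derivation:
Op 1: a = malloc(3) -> a = 0; heap: [0-2 ALLOC][3-25 FREE]
Op 2: free(a) -> (freed a); heap: [0-25 FREE]
Op 3: b = malloc(7) -> b = 0; heap: [0-6 ALLOC][7-25 FREE]
Op 4: b = realloc(b, 6) -> b = 0; heap: [0-5 ALLOC][6-25 FREE]
Op 5: c = malloc(2) -> c = 6; heap: [0-5 ALLOC][6-7 ALLOC][8-25 FREE]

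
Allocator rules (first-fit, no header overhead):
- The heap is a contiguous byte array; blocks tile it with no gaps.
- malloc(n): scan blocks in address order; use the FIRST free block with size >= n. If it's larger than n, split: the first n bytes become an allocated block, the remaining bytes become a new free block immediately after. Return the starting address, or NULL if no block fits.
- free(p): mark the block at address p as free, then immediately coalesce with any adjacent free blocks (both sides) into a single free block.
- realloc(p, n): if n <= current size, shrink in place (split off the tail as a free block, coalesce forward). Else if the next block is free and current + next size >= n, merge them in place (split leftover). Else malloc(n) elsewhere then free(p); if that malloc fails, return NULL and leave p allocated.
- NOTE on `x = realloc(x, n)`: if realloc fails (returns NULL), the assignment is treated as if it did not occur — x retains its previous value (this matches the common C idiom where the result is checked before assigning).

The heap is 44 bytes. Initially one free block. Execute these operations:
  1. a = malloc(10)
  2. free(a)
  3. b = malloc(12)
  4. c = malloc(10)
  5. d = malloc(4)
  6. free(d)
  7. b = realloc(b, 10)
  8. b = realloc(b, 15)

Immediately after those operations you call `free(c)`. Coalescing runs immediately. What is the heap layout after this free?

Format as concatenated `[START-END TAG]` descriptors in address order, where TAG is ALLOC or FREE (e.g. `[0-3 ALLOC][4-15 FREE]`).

Op 1: a = malloc(10) -> a = 0; heap: [0-9 ALLOC][10-43 FREE]
Op 2: free(a) -> (freed a); heap: [0-43 FREE]
Op 3: b = malloc(12) -> b = 0; heap: [0-11 ALLOC][12-43 FREE]
Op 4: c = malloc(10) -> c = 12; heap: [0-11 ALLOC][12-21 ALLOC][22-43 FREE]
Op 5: d = malloc(4) -> d = 22; heap: [0-11 ALLOC][12-21 ALLOC][22-25 ALLOC][26-43 FREE]
Op 6: free(d) -> (freed d); heap: [0-11 ALLOC][12-21 ALLOC][22-43 FREE]
Op 7: b = realloc(b, 10) -> b = 0; heap: [0-9 ALLOC][10-11 FREE][12-21 ALLOC][22-43 FREE]
Op 8: b = realloc(b, 15) -> b = 22; heap: [0-11 FREE][12-21 ALLOC][22-36 ALLOC][37-43 FREE]
free(c): c = 12 -> block [12-21 ALLOC]; mark free, coalesce with adjacent free neighbors -> [0-21 FREE][22-36 ALLOC][37-43 FREE]

Answer: [0-21 FREE][22-36 ALLOC][37-43 FREE]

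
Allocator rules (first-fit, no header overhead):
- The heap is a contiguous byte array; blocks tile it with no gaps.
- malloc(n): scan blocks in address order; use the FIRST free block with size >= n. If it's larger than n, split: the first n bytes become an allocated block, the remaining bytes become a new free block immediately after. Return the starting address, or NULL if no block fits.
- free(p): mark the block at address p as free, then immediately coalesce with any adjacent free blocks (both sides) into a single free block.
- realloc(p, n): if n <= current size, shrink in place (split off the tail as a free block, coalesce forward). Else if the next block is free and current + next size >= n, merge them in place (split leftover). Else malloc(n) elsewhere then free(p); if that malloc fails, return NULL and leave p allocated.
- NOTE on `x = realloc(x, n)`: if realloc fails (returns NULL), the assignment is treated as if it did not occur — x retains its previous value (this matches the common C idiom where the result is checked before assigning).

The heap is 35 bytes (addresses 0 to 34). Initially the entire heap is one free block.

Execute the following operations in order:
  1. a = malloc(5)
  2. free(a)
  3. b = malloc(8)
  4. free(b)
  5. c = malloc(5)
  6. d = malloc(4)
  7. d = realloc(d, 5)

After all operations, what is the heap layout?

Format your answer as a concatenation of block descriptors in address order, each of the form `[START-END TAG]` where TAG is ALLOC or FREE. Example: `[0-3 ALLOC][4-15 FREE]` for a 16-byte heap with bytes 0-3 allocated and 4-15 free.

Answer: [0-4 ALLOC][5-9 ALLOC][10-34 FREE]

Derivation:
Op 1: a = malloc(5) -> a = 0; heap: [0-4 ALLOC][5-34 FREE]
Op 2: free(a) -> (freed a); heap: [0-34 FREE]
Op 3: b = malloc(8) -> b = 0; heap: [0-7 ALLOC][8-34 FREE]
Op 4: free(b) -> (freed b); heap: [0-34 FREE]
Op 5: c = malloc(5) -> c = 0; heap: [0-4 ALLOC][5-34 FREE]
Op 6: d = malloc(4) -> d = 5; heap: [0-4 ALLOC][5-8 ALLOC][9-34 FREE]
Op 7: d = realloc(d, 5) -> d = 5; heap: [0-4 ALLOC][5-9 ALLOC][10-34 FREE]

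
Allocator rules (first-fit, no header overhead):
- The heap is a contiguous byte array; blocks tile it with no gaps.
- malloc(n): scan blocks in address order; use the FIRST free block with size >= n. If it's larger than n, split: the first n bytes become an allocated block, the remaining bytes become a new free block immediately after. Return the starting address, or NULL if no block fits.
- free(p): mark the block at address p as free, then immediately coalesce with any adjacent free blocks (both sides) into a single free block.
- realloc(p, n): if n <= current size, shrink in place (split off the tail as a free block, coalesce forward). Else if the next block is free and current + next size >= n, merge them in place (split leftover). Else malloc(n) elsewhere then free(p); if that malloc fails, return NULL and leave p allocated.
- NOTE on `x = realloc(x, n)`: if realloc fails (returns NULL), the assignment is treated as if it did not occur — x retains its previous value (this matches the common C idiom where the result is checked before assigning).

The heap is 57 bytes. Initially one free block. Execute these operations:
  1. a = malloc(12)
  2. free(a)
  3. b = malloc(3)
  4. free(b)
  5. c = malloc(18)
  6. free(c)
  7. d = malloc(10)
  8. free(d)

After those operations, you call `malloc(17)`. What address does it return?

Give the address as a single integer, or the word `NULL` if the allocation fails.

Op 1: a = malloc(12) -> a = 0; heap: [0-11 ALLOC][12-56 FREE]
Op 2: free(a) -> (freed a); heap: [0-56 FREE]
Op 3: b = malloc(3) -> b = 0; heap: [0-2 ALLOC][3-56 FREE]
Op 4: free(b) -> (freed b); heap: [0-56 FREE]
Op 5: c = malloc(18) -> c = 0; heap: [0-17 ALLOC][18-56 FREE]
Op 6: free(c) -> (freed c); heap: [0-56 FREE]
Op 7: d = malloc(10) -> d = 0; heap: [0-9 ALLOC][10-56 FREE]
Op 8: free(d) -> (freed d); heap: [0-56 FREE]
malloc(17): first-fit scan over [0-56 FREE] -> 0

Answer: 0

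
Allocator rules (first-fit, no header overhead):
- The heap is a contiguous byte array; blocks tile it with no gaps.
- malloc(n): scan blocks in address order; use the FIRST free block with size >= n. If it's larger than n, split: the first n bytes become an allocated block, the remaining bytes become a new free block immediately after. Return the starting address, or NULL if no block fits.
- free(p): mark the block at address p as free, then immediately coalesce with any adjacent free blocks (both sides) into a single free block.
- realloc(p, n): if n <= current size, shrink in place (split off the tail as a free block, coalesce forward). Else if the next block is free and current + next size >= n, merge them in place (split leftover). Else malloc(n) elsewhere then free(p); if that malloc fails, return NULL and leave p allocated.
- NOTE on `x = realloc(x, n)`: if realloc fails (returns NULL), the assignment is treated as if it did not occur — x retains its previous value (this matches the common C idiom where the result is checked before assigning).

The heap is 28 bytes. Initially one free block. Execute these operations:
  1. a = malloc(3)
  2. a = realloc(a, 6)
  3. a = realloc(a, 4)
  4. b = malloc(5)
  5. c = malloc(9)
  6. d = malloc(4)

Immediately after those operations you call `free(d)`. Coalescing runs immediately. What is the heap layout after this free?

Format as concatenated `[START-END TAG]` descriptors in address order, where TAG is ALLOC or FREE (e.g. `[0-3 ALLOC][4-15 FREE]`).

Op 1: a = malloc(3) -> a = 0; heap: [0-2 ALLOC][3-27 FREE]
Op 2: a = realloc(a, 6) -> a = 0; heap: [0-5 ALLOC][6-27 FREE]
Op 3: a = realloc(a, 4) -> a = 0; heap: [0-3 ALLOC][4-27 FREE]
Op 4: b = malloc(5) -> b = 4; heap: [0-3 ALLOC][4-8 ALLOC][9-27 FREE]
Op 5: c = malloc(9) -> c = 9; heap: [0-3 ALLOC][4-8 ALLOC][9-17 ALLOC][18-27 FREE]
Op 6: d = malloc(4) -> d = 18; heap: [0-3 ALLOC][4-8 ALLOC][9-17 ALLOC][18-21 ALLOC][22-27 FREE]
free(d): d = 18 -> block [18-21 ALLOC]; mark free, coalesce with adjacent free neighbors -> [0-3 ALLOC][4-8 ALLOC][9-17 ALLOC][18-27 FREE]

Answer: [0-3 ALLOC][4-8 ALLOC][9-17 ALLOC][18-27 FREE]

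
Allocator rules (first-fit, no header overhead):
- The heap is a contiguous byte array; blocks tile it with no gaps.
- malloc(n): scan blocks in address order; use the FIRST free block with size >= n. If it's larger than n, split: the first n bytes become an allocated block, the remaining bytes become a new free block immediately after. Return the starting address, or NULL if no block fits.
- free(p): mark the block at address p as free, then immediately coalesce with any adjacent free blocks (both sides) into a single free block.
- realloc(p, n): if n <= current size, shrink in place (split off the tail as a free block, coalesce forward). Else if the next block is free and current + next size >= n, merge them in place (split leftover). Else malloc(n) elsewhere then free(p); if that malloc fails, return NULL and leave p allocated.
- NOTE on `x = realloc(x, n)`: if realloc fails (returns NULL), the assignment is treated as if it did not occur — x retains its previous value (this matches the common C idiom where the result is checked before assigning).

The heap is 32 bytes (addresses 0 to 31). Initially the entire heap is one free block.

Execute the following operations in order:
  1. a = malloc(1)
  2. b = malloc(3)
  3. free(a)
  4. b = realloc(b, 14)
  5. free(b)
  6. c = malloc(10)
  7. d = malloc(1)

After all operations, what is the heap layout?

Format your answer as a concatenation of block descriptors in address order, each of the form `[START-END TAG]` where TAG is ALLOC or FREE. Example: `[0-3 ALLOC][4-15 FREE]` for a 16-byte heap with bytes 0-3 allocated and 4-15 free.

Answer: [0-9 ALLOC][10-10 ALLOC][11-31 FREE]

Derivation:
Op 1: a = malloc(1) -> a = 0; heap: [0-0 ALLOC][1-31 FREE]
Op 2: b = malloc(3) -> b = 1; heap: [0-0 ALLOC][1-3 ALLOC][4-31 FREE]
Op 3: free(a) -> (freed a); heap: [0-0 FREE][1-3 ALLOC][4-31 FREE]
Op 4: b = realloc(b, 14) -> b = 1; heap: [0-0 FREE][1-14 ALLOC][15-31 FREE]
Op 5: free(b) -> (freed b); heap: [0-31 FREE]
Op 6: c = malloc(10) -> c = 0; heap: [0-9 ALLOC][10-31 FREE]
Op 7: d = malloc(1) -> d = 10; heap: [0-9 ALLOC][10-10 ALLOC][11-31 FREE]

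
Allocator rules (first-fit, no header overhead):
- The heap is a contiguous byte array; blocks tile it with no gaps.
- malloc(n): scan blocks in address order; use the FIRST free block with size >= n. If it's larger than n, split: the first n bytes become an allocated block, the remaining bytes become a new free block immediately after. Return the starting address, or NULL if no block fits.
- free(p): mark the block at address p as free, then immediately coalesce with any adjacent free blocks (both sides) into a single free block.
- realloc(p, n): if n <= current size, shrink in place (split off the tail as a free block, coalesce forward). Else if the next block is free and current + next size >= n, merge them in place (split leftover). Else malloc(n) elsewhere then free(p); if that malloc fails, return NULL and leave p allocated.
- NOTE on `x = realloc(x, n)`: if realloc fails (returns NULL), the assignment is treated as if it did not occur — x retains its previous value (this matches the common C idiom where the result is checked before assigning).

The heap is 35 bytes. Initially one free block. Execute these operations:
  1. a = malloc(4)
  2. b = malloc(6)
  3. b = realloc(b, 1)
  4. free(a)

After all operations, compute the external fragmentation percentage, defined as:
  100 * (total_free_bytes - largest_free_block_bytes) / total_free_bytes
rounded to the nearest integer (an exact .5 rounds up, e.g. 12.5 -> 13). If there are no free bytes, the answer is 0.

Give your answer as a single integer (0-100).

Answer: 12

Derivation:
Op 1: a = malloc(4) -> a = 0; heap: [0-3 ALLOC][4-34 FREE]
Op 2: b = malloc(6) -> b = 4; heap: [0-3 ALLOC][4-9 ALLOC][10-34 FREE]
Op 3: b = realloc(b, 1) -> b = 4; heap: [0-3 ALLOC][4-4 ALLOC][5-34 FREE]
Op 4: free(a) -> (freed a); heap: [0-3 FREE][4-4 ALLOC][5-34 FREE]
Free blocks: [4 30] total_free=34 largest=30 -> 100*(34-30)/34 = 400/34 ≈ 11.765 -> rounds to 12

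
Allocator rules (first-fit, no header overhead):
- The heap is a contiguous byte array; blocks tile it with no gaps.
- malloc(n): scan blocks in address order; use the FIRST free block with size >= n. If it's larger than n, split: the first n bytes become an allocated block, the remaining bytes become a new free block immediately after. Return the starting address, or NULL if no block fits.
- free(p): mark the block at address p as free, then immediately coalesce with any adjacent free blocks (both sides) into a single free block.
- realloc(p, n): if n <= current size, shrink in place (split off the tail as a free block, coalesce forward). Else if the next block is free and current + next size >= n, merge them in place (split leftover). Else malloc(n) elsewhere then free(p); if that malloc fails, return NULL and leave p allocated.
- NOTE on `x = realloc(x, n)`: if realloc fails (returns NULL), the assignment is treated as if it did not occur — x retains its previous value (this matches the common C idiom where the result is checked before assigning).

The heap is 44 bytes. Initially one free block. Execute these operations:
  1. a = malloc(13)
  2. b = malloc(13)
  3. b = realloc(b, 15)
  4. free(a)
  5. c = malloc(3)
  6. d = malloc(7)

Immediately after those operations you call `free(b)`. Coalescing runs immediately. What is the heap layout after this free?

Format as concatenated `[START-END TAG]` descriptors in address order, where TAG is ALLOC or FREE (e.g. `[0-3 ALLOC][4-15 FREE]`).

Answer: [0-2 ALLOC][3-9 ALLOC][10-43 FREE]

Derivation:
Op 1: a = malloc(13) -> a = 0; heap: [0-12 ALLOC][13-43 FREE]
Op 2: b = malloc(13) -> b = 13; heap: [0-12 ALLOC][13-25 ALLOC][26-43 FREE]
Op 3: b = realloc(b, 15) -> b = 13; heap: [0-12 ALLOC][13-27 ALLOC][28-43 FREE]
Op 4: free(a) -> (freed a); heap: [0-12 FREE][13-27 ALLOC][28-43 FREE]
Op 5: c = malloc(3) -> c = 0; heap: [0-2 ALLOC][3-12 FREE][13-27 ALLOC][28-43 FREE]
Op 6: d = malloc(7) -> d = 3; heap: [0-2 ALLOC][3-9 ALLOC][10-12 FREE][13-27 ALLOC][28-43 FREE]
free(b): b = 13 -> block [13-27 ALLOC]; mark free, coalesce with adjacent free neighbors -> [0-2 ALLOC][3-9 ALLOC][10-43 FREE]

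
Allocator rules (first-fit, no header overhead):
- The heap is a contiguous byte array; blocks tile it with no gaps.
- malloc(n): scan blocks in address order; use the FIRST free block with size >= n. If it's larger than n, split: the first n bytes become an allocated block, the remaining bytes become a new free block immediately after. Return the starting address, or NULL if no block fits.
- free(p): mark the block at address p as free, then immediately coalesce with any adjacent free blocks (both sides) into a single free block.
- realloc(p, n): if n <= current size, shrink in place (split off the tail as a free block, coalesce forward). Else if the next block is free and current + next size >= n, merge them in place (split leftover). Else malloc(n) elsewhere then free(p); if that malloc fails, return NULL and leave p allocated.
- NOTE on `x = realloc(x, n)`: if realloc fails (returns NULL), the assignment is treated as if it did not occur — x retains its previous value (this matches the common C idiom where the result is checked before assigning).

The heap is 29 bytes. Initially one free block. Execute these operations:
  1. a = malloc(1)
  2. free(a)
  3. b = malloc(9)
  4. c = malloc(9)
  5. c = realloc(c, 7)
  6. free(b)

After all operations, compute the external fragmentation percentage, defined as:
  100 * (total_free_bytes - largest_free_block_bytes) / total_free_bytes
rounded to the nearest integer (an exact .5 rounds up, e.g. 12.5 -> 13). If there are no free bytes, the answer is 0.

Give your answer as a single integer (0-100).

Op 1: a = malloc(1) -> a = 0; heap: [0-0 ALLOC][1-28 FREE]
Op 2: free(a) -> (freed a); heap: [0-28 FREE]
Op 3: b = malloc(9) -> b = 0; heap: [0-8 ALLOC][9-28 FREE]
Op 4: c = malloc(9) -> c = 9; heap: [0-8 ALLOC][9-17 ALLOC][18-28 FREE]
Op 5: c = realloc(c, 7) -> c = 9; heap: [0-8 ALLOC][9-15 ALLOC][16-28 FREE]
Op 6: free(b) -> (freed b); heap: [0-8 FREE][9-15 ALLOC][16-28 FREE]
Free blocks: [9 13] total_free=22 largest=13 -> 100*(22-13)/22 = 900/22 ≈ 40.909 -> rounds to 41

Answer: 41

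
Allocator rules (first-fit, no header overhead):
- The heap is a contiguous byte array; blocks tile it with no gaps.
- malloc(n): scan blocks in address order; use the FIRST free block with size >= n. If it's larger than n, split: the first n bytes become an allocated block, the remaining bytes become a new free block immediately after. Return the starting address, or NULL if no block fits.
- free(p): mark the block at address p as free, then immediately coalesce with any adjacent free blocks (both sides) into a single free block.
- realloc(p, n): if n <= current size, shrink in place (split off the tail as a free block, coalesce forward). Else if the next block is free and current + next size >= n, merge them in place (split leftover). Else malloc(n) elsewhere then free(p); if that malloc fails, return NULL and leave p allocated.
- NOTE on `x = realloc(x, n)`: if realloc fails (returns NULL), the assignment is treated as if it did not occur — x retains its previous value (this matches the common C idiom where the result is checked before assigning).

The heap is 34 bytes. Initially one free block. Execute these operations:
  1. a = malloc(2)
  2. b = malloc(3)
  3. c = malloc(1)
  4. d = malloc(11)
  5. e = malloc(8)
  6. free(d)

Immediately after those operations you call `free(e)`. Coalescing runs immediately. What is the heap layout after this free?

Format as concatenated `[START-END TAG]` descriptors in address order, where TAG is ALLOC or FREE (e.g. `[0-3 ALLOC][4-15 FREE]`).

Op 1: a = malloc(2) -> a = 0; heap: [0-1 ALLOC][2-33 FREE]
Op 2: b = malloc(3) -> b = 2; heap: [0-1 ALLOC][2-4 ALLOC][5-33 FREE]
Op 3: c = malloc(1) -> c = 5; heap: [0-1 ALLOC][2-4 ALLOC][5-5 ALLOC][6-33 FREE]
Op 4: d = malloc(11) -> d = 6; heap: [0-1 ALLOC][2-4 ALLOC][5-5 ALLOC][6-16 ALLOC][17-33 FREE]
Op 5: e = malloc(8) -> e = 17; heap: [0-1 ALLOC][2-4 ALLOC][5-5 ALLOC][6-16 ALLOC][17-24 ALLOC][25-33 FREE]
Op 6: free(d) -> (freed d); heap: [0-1 ALLOC][2-4 ALLOC][5-5 ALLOC][6-16 FREE][17-24 ALLOC][25-33 FREE]
free(e): e = 17 -> block [17-24 ALLOC]; mark free, coalesce with adjacent free neighbors -> [0-1 ALLOC][2-4 ALLOC][5-5 ALLOC][6-33 FREE]

Answer: [0-1 ALLOC][2-4 ALLOC][5-5 ALLOC][6-33 FREE]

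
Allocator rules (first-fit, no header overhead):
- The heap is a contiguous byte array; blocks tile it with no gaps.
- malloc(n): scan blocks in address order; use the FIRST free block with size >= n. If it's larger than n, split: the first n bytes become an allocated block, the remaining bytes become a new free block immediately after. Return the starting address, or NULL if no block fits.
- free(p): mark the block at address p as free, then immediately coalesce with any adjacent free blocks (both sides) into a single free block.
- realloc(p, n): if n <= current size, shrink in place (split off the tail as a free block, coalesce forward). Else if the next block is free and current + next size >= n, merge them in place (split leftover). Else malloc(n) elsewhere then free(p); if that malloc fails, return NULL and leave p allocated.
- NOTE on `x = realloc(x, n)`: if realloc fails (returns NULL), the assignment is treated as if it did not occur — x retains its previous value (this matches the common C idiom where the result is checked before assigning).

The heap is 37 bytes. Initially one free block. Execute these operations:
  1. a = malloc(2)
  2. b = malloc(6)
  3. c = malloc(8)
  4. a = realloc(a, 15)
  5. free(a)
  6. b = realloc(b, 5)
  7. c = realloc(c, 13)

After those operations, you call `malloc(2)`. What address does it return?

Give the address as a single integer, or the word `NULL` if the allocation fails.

Op 1: a = malloc(2) -> a = 0; heap: [0-1 ALLOC][2-36 FREE]
Op 2: b = malloc(6) -> b = 2; heap: [0-1 ALLOC][2-7 ALLOC][8-36 FREE]
Op 3: c = malloc(8) -> c = 8; heap: [0-1 ALLOC][2-7 ALLOC][8-15 ALLOC][16-36 FREE]
Op 4: a = realloc(a, 15) -> a = 16; heap: [0-1 FREE][2-7 ALLOC][8-15 ALLOC][16-30 ALLOC][31-36 FREE]
Op 5: free(a) -> (freed a); heap: [0-1 FREE][2-7 ALLOC][8-15 ALLOC][16-36 FREE]
Op 6: b = realloc(b, 5) -> b = 2; heap: [0-1 FREE][2-6 ALLOC][7-7 FREE][8-15 ALLOC][16-36 FREE]
Op 7: c = realloc(c, 13) -> c = 8; heap: [0-1 FREE][2-6 ALLOC][7-7 FREE][8-20 ALLOC][21-36 FREE]
malloc(2): first-fit scan over [0-1 FREE][2-6 ALLOC][7-7 FREE][8-20 ALLOC][21-36 FREE] -> 0

Answer: 0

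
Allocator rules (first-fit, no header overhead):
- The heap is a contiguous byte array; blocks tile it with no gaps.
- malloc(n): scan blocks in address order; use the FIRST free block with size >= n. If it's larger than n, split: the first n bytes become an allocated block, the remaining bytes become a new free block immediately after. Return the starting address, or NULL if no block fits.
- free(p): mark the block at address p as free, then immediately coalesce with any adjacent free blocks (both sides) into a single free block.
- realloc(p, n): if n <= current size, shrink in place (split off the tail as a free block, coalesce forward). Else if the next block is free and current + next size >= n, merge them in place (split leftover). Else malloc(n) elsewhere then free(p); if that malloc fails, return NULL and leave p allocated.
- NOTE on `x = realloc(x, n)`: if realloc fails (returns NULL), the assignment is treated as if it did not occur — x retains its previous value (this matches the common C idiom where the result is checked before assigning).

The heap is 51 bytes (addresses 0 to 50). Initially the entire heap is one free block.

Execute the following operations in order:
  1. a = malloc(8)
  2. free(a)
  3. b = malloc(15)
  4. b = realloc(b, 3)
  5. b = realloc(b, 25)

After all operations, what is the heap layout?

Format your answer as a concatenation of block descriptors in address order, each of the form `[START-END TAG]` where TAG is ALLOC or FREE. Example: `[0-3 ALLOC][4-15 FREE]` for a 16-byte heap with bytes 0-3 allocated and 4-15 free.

Op 1: a = malloc(8) -> a = 0; heap: [0-7 ALLOC][8-50 FREE]
Op 2: free(a) -> (freed a); heap: [0-50 FREE]
Op 3: b = malloc(15) -> b = 0; heap: [0-14 ALLOC][15-50 FREE]
Op 4: b = realloc(b, 3) -> b = 0; heap: [0-2 ALLOC][3-50 FREE]
Op 5: b = realloc(b, 25) -> b = 0; heap: [0-24 ALLOC][25-50 FREE]

Answer: [0-24 ALLOC][25-50 FREE]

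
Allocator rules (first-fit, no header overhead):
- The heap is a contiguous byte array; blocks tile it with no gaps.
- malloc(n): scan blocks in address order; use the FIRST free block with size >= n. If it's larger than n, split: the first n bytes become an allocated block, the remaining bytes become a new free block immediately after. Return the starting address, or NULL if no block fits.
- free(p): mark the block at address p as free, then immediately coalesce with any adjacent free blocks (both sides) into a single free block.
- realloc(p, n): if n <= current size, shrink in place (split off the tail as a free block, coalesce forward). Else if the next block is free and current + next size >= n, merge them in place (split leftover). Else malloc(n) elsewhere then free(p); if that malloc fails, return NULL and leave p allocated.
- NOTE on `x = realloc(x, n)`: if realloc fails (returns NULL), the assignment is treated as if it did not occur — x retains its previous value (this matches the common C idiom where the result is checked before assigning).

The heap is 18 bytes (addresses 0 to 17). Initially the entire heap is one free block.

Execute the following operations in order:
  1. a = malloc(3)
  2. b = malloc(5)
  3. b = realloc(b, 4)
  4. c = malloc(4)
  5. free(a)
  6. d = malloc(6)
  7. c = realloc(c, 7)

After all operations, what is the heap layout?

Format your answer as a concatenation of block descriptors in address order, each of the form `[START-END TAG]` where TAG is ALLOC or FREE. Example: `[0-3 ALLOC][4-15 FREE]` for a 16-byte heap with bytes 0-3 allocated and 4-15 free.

Answer: [0-2 FREE][3-6 ALLOC][7-10 ALLOC][11-16 ALLOC][17-17 FREE]

Derivation:
Op 1: a = malloc(3) -> a = 0; heap: [0-2 ALLOC][3-17 FREE]
Op 2: b = malloc(5) -> b = 3; heap: [0-2 ALLOC][3-7 ALLOC][8-17 FREE]
Op 3: b = realloc(b, 4) -> b = 3; heap: [0-2 ALLOC][3-6 ALLOC][7-17 FREE]
Op 4: c = malloc(4) -> c = 7; heap: [0-2 ALLOC][3-6 ALLOC][7-10 ALLOC][11-17 FREE]
Op 5: free(a) -> (freed a); heap: [0-2 FREE][3-6 ALLOC][7-10 ALLOC][11-17 FREE]
Op 6: d = malloc(6) -> d = 11; heap: [0-2 FREE][3-6 ALLOC][7-10 ALLOC][11-16 ALLOC][17-17 FREE]
Op 7: c = realloc(c, 7) -> NULL (c unchanged); heap: [0-2 FREE][3-6 ALLOC][7-10 ALLOC][11-16 ALLOC][17-17 FREE]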